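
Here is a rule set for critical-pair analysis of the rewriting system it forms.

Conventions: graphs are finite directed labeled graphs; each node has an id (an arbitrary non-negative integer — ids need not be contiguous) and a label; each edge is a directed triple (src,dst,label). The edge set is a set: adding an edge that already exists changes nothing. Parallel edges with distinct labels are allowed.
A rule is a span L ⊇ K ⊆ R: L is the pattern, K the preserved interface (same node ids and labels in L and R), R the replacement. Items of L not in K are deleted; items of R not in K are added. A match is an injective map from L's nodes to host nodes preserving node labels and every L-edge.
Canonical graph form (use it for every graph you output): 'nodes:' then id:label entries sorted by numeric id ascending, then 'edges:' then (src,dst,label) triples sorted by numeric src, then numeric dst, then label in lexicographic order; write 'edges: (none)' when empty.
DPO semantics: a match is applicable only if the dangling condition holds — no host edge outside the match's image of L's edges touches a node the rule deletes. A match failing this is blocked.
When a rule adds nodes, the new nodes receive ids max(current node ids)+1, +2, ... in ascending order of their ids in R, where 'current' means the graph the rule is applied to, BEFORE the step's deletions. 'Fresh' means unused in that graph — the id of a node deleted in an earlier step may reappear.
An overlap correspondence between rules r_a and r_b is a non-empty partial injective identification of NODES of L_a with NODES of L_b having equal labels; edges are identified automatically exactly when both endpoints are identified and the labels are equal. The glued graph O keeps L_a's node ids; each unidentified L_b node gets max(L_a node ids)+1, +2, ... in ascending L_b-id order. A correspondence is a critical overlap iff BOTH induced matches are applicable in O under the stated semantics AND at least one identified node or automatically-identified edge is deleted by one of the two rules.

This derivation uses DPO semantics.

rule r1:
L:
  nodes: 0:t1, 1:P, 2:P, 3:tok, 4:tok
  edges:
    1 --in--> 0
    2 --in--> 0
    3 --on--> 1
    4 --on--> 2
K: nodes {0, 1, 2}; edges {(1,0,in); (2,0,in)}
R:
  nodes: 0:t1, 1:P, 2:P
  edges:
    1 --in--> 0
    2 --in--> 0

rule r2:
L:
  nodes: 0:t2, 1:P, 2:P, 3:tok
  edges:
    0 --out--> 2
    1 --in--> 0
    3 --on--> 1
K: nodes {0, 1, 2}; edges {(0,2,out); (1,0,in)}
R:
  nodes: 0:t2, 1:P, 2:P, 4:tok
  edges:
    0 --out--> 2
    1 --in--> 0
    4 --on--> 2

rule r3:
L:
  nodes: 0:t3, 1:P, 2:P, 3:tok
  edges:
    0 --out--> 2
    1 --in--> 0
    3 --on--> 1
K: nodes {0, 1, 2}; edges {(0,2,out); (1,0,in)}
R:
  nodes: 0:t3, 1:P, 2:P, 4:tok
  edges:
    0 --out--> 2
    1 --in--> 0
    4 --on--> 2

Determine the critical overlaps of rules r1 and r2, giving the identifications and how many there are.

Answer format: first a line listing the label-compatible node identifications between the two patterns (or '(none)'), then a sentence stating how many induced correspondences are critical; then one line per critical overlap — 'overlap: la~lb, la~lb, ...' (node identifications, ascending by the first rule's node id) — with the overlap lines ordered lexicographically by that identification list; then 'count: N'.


label-compatible node identifications between L(r1) and L(r2): 1~1, 1~2, 2~1, 2~2, 3~3, 4~3
4 of the induced correspondences are critical overlaps of r1 and r2.
overlap: 1~1, 2~2, 3~3
overlap: 1~1, 3~3
overlap: 1~2, 2~1, 4~3
overlap: 2~1, 4~3
count: 4


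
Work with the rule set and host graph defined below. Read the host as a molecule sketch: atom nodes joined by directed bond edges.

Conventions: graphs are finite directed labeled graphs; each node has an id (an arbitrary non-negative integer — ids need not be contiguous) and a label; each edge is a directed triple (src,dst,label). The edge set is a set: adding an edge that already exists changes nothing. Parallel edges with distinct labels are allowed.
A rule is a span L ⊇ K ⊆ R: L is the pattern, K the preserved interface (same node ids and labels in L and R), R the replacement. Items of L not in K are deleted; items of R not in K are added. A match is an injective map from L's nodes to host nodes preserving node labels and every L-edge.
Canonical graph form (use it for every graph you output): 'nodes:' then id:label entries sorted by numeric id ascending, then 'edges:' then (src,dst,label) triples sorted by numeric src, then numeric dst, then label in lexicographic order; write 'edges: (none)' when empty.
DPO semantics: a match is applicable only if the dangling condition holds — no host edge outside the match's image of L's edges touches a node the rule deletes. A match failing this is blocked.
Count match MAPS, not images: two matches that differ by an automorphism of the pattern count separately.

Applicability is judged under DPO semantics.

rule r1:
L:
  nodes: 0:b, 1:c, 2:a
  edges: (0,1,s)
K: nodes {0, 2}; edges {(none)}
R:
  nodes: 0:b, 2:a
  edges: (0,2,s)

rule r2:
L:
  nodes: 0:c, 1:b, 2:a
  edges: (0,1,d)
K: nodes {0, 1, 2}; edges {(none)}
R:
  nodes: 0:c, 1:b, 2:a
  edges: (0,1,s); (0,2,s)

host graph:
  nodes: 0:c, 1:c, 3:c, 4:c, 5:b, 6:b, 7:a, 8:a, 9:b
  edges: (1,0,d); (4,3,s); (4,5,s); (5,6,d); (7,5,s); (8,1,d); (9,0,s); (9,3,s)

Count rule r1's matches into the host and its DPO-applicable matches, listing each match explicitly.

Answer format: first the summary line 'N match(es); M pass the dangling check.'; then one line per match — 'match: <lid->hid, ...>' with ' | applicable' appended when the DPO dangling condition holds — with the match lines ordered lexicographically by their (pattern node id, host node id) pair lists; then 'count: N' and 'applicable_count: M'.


4 match(es); 0 pass the dangling check.
match: 0->9, 1->0, 2->7
match: 0->9, 1->0, 2->8
match: 0->9, 1->3, 2->7
match: 0->9, 1->3, 2->8
count: 4
applicable_count: 0


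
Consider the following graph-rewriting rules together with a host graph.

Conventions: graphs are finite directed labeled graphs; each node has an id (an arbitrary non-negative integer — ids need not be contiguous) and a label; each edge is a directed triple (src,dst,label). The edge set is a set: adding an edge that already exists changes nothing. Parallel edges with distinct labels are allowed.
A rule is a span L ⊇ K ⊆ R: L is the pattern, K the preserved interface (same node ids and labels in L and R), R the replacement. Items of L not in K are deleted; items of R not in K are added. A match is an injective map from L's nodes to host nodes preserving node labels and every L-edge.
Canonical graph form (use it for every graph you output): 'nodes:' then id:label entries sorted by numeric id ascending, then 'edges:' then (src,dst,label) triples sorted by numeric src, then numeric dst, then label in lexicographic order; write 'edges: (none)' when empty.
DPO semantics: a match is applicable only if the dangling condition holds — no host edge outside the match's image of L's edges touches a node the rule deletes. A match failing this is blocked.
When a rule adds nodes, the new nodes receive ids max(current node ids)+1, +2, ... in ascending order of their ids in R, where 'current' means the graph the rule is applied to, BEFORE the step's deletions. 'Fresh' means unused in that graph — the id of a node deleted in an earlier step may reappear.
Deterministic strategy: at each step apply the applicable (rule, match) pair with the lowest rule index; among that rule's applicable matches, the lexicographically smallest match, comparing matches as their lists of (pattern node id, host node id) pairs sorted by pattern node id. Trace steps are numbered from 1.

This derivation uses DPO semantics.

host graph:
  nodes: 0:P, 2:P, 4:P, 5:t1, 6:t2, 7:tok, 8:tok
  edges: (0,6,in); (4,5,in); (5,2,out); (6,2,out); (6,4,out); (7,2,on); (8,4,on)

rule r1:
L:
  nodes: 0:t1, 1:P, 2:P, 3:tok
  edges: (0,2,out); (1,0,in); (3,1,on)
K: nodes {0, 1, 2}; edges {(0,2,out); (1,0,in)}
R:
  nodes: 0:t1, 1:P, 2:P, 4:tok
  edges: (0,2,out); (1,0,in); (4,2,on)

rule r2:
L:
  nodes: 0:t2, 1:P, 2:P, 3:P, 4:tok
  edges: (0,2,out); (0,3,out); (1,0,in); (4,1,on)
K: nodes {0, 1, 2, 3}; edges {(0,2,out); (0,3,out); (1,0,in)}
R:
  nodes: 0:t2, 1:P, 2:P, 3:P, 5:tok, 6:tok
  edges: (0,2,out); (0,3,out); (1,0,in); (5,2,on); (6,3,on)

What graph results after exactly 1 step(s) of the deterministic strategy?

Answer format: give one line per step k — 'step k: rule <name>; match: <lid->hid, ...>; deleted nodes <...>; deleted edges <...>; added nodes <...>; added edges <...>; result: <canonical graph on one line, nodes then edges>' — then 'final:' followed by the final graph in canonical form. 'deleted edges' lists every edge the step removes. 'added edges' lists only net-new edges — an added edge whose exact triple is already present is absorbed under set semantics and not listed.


step 1: rule r1; match: 0->5, 1->4, 2->2, 3->8; deleted nodes 8; deleted edges (8,4,on); added nodes 9; added edges (9,2,on); result: nodes: 0:P, 2:P, 4:P, 5:t1, 6:t2, 7:tok, 9:tok edges: (0,6,in); (4,5,in); (5,2,out); (6,2,out); (6,4,out); (7,2,on); (9,2,on)
final:
nodes: 0:P, 2:P, 4:P, 5:t1, 6:t2, 7:tok, 9:tok
edges: (0,6,in); (4,5,in); (5,2,out); (6,2,out); (6,4,out); (7,2,on); (9,2,on)


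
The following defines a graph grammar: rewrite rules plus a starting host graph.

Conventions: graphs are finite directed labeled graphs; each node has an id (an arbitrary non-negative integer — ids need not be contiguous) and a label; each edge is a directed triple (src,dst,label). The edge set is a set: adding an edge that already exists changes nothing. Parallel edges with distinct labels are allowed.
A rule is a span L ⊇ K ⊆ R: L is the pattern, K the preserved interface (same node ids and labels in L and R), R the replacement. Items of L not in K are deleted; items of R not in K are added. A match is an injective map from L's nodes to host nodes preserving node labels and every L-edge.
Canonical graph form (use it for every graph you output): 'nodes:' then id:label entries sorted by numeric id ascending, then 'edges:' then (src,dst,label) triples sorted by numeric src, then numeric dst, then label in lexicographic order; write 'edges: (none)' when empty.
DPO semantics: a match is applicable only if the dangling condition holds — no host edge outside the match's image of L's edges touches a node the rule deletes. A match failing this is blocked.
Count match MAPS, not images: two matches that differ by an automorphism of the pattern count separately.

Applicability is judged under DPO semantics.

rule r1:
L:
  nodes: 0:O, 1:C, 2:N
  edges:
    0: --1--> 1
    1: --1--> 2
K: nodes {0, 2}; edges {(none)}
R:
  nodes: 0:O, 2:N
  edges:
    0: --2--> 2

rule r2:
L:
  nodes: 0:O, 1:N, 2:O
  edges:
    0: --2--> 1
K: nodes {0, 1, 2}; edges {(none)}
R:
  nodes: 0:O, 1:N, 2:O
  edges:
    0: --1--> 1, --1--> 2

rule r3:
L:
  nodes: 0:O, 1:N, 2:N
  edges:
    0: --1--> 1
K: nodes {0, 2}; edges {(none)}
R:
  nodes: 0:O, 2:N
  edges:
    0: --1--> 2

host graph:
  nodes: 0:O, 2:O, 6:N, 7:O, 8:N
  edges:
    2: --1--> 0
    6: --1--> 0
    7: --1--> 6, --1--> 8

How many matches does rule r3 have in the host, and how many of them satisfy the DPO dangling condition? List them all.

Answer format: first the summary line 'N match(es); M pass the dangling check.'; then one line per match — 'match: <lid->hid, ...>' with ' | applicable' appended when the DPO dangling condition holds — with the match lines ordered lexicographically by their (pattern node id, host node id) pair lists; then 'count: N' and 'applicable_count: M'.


2 match(es); 1 pass the dangling check.
match: 0->7, 1->6, 2->8
match: 0->7, 1->8, 2->6 | applicable
count: 2
applicable_count: 1


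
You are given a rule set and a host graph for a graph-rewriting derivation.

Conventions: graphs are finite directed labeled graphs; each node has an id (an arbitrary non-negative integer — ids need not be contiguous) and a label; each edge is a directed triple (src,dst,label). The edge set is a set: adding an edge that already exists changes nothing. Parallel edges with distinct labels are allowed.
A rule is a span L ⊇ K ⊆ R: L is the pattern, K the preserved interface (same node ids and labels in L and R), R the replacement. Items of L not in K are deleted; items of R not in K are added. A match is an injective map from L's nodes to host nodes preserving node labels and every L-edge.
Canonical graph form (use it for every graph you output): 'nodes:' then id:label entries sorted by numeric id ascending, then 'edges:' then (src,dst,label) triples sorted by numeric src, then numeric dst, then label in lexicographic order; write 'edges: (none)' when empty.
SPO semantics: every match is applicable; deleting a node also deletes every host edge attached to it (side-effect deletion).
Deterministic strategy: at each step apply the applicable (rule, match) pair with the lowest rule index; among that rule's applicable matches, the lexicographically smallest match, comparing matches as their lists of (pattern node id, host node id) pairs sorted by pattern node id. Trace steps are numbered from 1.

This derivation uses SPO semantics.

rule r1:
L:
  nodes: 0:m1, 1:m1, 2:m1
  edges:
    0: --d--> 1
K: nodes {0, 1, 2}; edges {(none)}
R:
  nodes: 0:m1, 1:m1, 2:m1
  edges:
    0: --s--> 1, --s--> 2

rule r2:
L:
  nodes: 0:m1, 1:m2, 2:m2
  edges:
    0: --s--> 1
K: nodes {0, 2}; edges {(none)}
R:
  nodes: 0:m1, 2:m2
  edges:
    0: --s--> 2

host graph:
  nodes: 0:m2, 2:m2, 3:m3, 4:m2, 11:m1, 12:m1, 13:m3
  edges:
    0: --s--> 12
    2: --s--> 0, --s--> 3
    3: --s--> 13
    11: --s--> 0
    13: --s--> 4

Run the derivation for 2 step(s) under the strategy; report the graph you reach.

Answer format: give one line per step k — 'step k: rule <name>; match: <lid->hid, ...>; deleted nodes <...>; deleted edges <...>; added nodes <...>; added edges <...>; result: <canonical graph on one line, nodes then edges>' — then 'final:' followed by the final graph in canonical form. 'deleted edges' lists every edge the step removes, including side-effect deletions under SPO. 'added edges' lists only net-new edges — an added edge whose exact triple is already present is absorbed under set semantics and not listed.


step 1: rule r2; match: 0->11, 1->0, 2->2; deleted nodes 0; deleted edges (0,12,s); (2,0,s); (11,0,s); added nodes (none); added edges (11,2,s); result: nodes: 2:m2, 3:m3, 4:m2, 11:m1, 12:m1, 13:m3 edges: (2,3,s); (3,13,s); (11,2,s); (13,4,s)
step 2: rule r2; match: 0->11, 1->2, 2->4; deleted nodes 2; deleted edges (2,3,s); (11,2,s); added nodes (none); added edges (11,4,s); result: nodes: 3:m3, 4:m2, 11:m1, 12:m1, 13:m3 edges: (3,13,s); (11,4,s); (13,4,s)
final:
nodes: 3:m3, 4:m2, 11:m1, 12:m1, 13:m3
edges: (3,13,s); (11,4,s); (13,4,s)


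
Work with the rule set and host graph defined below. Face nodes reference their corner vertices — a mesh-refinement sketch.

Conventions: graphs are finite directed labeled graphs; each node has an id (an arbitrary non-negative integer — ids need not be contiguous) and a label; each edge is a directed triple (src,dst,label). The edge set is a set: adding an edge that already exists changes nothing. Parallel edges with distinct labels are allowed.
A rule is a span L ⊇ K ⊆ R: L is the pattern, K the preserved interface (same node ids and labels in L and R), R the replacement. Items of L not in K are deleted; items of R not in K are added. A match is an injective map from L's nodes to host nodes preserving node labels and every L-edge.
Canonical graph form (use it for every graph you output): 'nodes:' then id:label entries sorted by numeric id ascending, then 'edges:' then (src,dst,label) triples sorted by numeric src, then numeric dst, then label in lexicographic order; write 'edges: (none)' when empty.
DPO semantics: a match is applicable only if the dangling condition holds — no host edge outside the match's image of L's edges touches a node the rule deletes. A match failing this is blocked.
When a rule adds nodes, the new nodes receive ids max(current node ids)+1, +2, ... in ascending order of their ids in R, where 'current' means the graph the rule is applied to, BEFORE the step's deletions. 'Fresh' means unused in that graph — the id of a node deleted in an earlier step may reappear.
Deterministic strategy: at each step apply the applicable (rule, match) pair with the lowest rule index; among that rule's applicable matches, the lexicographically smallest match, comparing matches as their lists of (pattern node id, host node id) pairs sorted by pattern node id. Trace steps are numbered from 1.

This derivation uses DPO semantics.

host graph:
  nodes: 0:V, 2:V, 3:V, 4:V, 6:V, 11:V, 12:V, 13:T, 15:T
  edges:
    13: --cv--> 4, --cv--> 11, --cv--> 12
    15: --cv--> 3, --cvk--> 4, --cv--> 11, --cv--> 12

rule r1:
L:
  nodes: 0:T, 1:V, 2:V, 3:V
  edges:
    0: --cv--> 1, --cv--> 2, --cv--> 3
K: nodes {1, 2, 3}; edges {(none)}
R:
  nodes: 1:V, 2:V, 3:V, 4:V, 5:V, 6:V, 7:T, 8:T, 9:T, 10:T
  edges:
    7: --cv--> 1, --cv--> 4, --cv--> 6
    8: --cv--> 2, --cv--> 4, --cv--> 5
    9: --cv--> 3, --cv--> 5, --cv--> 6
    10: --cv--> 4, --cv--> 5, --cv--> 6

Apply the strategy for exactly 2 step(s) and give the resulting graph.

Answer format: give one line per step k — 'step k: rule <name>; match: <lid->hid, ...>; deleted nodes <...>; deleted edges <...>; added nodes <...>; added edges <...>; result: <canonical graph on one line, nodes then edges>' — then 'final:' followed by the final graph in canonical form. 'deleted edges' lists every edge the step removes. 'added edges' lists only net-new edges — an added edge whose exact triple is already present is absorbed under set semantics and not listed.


step 1: rule r1; match: 0->13, 1->4, 2->11, 3->12; deleted nodes 13; deleted edges (13,4,cv); (13,11,cv); (13,12,cv); added nodes 16, 17, 18, 19, 20, 21, 22; added edges (19,4,cv); (19,16,cv); (19,18,cv); (20,11,cv); (20,16,cv); (20,17,cv); (21,12,cv); (21,17,cv); (21,18,cv); (22,16,cv); (22,17,cv); (22,18,cv); result: nodes: 0:V, 2:V, 3:V, 4:V, 6:V, 11:V, 12:V, 15:T, 16:V, 17:V, 18:V, 19:T, 20:T, 21:T, 22:T edges: (15,3,cv); (15,4,cvk); (15,11,cv); (15,12,cv); (19,4,cv); (19,16,cv); (19,18,cv); (20,11,cv); (20,16,cv); (20,17,cv); (21,12,cv); (21,17,cv); (21,18,cv); (22,16,cv); (22,17,cv); (22,18,cv)
step 2: rule r1; match: 0->19, 1->4, 2->16, 3->18; deleted nodes 19; deleted edges (19,4,cv); (19,16,cv); (19,18,cv); added nodes 23, 24, 25, 26, 27, 28, 29; added edges (26,4,cv); (26,23,cv); (26,25,cv); (27,16,cv); (27,23,cv); (27,24,cv); (28,18,cv); (28,24,cv); (28,25,cv); (29,23,cv); (29,24,cv); (29,25,cv); result: nodes: 0:V, 2:V, 3:V, 4:V, 6:V, 11:V, 12:V, 15:T, 16:V, 17:V, 18:V, 20:T, 21:T, 22:T, 23:V, 24:V, 25:V, 26:T, 27:T, 28:T, 29:T edges: (15,3,cv); (15,4,cvk); (15,11,cv); (15,12,cv); (20,11,cv); (20,16,cv); (20,17,cv); (21,12,cv); (21,17,cv); (21,18,cv); (22,16,cv); (22,17,cv); (22,18,cv); (26,4,cv); (26,23,cv); (26,25,cv); (27,16,cv); (27,23,cv); (27,24,cv); (28,18,cv); (28,24,cv); (28,25,cv); (29,23,cv); (29,24,cv); (29,25,cv)
final:
nodes: 0:V, 2:V, 3:V, 4:V, 6:V, 11:V, 12:V, 15:T, 16:V, 17:V, 18:V, 20:T, 21:T, 22:T, 23:V, 24:V, 25:V, 26:T, 27:T, 28:T, 29:T
edges: (15,3,cv); (15,4,cvk); (15,11,cv); (15,12,cv); (20,11,cv); (20,16,cv); (20,17,cv); (21,12,cv); (21,17,cv); (21,18,cv); (22,16,cv); (22,17,cv); (22,18,cv); (26,4,cv); (26,23,cv); (26,25,cv); (27,16,cv); (27,23,cv); (27,24,cv); (28,18,cv); (28,24,cv); (28,25,cv); (29,23,cv); (29,24,cv); (29,25,cv)


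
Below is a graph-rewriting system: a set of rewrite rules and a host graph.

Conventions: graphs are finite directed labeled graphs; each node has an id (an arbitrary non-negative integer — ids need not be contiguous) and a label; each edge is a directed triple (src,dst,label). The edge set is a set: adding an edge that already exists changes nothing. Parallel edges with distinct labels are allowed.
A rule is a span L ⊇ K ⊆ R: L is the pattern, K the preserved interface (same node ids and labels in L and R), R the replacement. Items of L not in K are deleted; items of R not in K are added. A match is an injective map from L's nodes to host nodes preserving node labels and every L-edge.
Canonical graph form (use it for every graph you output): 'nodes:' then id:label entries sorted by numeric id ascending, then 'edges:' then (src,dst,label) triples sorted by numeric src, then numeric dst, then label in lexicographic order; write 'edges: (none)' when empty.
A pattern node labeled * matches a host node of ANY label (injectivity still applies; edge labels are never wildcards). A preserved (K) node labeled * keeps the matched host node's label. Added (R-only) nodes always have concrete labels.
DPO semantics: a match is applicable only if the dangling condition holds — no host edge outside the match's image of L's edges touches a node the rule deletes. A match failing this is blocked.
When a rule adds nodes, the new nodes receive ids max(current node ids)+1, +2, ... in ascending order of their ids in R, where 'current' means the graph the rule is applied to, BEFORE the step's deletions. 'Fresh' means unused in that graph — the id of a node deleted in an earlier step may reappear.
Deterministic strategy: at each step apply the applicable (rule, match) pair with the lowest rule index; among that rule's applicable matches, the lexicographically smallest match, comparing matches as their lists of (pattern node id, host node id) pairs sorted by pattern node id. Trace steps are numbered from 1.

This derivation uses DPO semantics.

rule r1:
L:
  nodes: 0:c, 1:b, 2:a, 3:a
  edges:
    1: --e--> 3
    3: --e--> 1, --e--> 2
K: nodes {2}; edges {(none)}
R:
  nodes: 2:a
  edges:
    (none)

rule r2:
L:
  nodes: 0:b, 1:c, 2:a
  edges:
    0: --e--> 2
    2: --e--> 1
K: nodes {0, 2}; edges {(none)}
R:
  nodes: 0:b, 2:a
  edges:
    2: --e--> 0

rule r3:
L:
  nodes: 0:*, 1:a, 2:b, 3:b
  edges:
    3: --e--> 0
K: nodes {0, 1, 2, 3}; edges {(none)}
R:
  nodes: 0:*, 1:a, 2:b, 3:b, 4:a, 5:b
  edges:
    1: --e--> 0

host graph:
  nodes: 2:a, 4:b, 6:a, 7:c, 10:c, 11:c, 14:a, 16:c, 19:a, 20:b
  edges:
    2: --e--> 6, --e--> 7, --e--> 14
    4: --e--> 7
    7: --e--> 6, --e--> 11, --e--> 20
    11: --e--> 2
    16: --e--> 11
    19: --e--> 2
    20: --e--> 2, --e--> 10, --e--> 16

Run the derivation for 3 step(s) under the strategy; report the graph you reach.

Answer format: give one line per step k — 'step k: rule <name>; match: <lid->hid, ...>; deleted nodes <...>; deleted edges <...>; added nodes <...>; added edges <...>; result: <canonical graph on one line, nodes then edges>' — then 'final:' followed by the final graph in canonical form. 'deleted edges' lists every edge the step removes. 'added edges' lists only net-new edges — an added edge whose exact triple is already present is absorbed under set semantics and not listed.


step 1: rule r3; match: 0->2, 1->6, 2->4, 3->20; deleted nodes (none); deleted edges (20,2,e); added nodes 21, 22; added edges (6,2,e); result: nodes: 2:a, 4:b, 6:a, 7:c, 10:c, 11:c, 14:a, 16:c, 19:a, 20:b, 21:a, 22:b edges: (2,6,e); (2,7,e); (2,14,e); (4,7,e); (6,2,e); (7,6,e); (7,11,e); (7,20,e); (11,2,e); (16,11,e); (19,2,e); (20,10,e); (20,16,e)
step 2: rule r3; match: 0->7, 1->2, 2->20, 3->4; deleted nodes (none); deleted edges (4,7,e); added nodes 23, 24; added edges (none); result: nodes: 2:a, 4:b, 6:a, 7:c, 10:c, 11:c, 14:a, 16:c, 19:a, 20:b, 21:a, 22:b, 23:a, 24:b edges: (2,6,e); (2,7,e); (2,14,e); (6,2,e); (7,6,e); (7,11,e); (7,20,e); (11,2,e); (16,11,e); (19,2,e); (20,10,e); (20,16,e)
step 3: rule r3; match: 0->10, 1->2, 2->4, 3->20; deleted nodes (none); deleted edges (20,10,e); added nodes 25, 26; added edges (2,10,e); result: nodes: 2:a, 4:b, 6:a, 7:c, 10:c, 11:c, 14:a, 16:c, 19:a, 20:b, 21:a, 22:b, 23:a, 24:b, 25:a, 26:b edges: (2,6,e); (2,7,e); (2,10,e); (2,14,e); (6,2,e); (7,6,e); (7,11,e); (7,20,e); (11,2,e); (16,11,e); (19,2,e); (20,16,e)
final:
nodes: 2:a, 4:b, 6:a, 7:c, 10:c, 11:c, 14:a, 16:c, 19:a, 20:b, 21:a, 22:b, 23:a, 24:b, 25:a, 26:b
edges: (2,6,e); (2,7,e); (2,10,e); (2,14,e); (6,2,e); (7,6,e); (7,11,e); (7,20,e); (11,2,e); (16,11,e); (19,2,e); (20,16,e)


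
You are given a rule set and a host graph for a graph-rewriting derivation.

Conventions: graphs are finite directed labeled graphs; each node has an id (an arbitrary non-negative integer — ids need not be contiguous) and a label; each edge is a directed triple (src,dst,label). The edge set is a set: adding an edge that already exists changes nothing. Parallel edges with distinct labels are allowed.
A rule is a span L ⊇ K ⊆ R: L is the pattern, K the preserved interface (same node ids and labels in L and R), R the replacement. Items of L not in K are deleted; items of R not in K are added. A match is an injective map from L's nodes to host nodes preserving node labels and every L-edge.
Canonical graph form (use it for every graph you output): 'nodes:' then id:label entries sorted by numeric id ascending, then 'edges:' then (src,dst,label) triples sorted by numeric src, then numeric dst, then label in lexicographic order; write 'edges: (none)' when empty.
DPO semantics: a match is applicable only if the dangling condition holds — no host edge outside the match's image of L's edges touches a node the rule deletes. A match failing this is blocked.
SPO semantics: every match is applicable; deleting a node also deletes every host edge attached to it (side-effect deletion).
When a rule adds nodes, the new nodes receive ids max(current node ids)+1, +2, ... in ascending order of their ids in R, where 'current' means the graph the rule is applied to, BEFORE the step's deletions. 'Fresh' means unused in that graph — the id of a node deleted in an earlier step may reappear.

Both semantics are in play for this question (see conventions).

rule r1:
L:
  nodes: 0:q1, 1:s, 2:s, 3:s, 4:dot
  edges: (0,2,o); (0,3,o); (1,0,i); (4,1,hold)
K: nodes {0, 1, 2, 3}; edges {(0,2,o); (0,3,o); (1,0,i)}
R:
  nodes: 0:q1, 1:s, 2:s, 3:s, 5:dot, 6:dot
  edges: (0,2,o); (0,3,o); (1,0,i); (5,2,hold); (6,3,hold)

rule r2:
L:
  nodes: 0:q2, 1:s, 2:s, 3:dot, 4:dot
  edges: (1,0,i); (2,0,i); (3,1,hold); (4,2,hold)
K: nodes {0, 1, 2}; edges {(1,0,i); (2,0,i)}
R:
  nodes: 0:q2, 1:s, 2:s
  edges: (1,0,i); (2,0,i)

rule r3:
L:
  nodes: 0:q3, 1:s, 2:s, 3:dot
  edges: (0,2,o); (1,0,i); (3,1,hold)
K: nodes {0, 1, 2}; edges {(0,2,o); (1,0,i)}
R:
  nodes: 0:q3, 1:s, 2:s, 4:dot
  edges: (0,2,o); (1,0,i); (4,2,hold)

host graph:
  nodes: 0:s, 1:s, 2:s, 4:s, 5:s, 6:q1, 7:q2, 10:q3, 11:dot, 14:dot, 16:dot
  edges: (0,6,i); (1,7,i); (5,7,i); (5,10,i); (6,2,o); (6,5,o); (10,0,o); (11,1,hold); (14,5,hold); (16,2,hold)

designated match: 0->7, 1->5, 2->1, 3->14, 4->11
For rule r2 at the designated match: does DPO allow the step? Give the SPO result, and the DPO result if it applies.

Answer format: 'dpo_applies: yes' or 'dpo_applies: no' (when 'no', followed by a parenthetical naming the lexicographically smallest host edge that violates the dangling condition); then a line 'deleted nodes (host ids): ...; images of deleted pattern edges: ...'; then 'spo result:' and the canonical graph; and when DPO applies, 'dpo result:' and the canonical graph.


dpo_applies: yes
deleted nodes (host ids): 11, 14; images of deleted pattern edges: (11,1,hold); (14,5,hold)
spo result:
nodes: 0:s, 1:s, 2:s, 4:s, 5:s, 6:q1, 7:q2, 10:q3, 16:dot
edges: (0,6,i); (1,7,i); (5,7,i); (5,10,i); (6,2,o); (6,5,o); (10,0,o); (16,2,hold)
dpo result:
nodes: 0:s, 1:s, 2:s, 4:s, 5:s, 6:q1, 7:q2, 10:q3, 16:dot
edges: (0,6,i); (1,7,i); (5,7,i); (5,10,i); (6,2,o); (6,5,o); (10,0,o); (16,2,hold)


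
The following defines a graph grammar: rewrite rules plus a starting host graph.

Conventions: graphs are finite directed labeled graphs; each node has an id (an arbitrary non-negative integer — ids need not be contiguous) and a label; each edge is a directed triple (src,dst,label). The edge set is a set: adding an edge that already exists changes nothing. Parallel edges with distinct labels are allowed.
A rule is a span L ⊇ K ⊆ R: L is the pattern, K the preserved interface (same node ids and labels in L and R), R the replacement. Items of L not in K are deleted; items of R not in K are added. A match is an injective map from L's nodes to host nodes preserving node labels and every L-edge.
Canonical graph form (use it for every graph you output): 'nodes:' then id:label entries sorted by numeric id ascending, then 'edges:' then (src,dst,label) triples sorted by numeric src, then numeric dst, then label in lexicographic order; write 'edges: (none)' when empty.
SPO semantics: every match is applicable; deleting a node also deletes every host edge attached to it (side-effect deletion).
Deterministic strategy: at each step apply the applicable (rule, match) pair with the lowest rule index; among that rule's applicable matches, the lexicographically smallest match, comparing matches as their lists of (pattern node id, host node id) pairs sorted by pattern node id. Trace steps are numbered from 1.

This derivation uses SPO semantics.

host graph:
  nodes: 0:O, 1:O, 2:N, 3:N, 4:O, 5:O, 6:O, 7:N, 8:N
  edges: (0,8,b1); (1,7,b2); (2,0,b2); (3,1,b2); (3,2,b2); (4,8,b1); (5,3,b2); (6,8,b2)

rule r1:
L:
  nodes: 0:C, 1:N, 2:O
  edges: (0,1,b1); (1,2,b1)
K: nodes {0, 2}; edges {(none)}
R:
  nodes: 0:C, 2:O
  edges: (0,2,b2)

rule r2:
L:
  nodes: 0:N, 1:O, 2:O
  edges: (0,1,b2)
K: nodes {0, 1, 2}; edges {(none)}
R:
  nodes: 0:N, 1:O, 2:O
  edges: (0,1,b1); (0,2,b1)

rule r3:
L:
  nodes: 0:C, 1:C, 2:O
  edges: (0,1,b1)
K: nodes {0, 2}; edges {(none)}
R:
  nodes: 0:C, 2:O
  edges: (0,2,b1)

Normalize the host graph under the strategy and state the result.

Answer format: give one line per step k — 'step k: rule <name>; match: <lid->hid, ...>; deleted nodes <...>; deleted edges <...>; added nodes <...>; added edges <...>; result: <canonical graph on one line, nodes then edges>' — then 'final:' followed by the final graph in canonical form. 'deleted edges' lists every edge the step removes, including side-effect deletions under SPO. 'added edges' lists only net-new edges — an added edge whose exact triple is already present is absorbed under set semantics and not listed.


step 1: rule r2; match: 0->2, 1->0, 2->1; deleted nodes (none); deleted edges (2,0,b2); added nodes (none); added edges (2,0,b1); (2,1,b1); result: nodes: 0:O, 1:O, 2:N, 3:N, 4:O, 5:O, 6:O, 7:N, 8:N edges: (0,8,b1); (1,7,b2); (2,0,b1); (2,1,b1); (3,1,b2); (3,2,b2); (4,8,b1); (5,3,b2); (6,8,b2)
step 2: rule r2; match: 0->3, 1->1, 2->0; deleted nodes (none); deleted edges (3,1,b2); added nodes (none); added edges (3,0,b1); (3,1,b1); result: nodes: 0:O, 1:O, 2:N, 3:N, 4:O, 5:O, 6:O, 7:N, 8:N edges: (0,8,b1); (1,7,b2); (2,0,b1); (2,1,b1); (3,0,b1); (3,1,b1); (3,2,b2); (4,8,b1); (5,3,b2); (6,8,b2)
final:
nodes: 0:O, 1:O, 2:N, 3:N, 4:O, 5:O, 6:O, 7:N, 8:N
edges: (0,8,b1); (1,7,b2); (2,0,b1); (2,1,b1); (3,0,b1); (3,1,b1); (3,2,b2); (4,8,b1); (5,3,b2); (6,8,b2)


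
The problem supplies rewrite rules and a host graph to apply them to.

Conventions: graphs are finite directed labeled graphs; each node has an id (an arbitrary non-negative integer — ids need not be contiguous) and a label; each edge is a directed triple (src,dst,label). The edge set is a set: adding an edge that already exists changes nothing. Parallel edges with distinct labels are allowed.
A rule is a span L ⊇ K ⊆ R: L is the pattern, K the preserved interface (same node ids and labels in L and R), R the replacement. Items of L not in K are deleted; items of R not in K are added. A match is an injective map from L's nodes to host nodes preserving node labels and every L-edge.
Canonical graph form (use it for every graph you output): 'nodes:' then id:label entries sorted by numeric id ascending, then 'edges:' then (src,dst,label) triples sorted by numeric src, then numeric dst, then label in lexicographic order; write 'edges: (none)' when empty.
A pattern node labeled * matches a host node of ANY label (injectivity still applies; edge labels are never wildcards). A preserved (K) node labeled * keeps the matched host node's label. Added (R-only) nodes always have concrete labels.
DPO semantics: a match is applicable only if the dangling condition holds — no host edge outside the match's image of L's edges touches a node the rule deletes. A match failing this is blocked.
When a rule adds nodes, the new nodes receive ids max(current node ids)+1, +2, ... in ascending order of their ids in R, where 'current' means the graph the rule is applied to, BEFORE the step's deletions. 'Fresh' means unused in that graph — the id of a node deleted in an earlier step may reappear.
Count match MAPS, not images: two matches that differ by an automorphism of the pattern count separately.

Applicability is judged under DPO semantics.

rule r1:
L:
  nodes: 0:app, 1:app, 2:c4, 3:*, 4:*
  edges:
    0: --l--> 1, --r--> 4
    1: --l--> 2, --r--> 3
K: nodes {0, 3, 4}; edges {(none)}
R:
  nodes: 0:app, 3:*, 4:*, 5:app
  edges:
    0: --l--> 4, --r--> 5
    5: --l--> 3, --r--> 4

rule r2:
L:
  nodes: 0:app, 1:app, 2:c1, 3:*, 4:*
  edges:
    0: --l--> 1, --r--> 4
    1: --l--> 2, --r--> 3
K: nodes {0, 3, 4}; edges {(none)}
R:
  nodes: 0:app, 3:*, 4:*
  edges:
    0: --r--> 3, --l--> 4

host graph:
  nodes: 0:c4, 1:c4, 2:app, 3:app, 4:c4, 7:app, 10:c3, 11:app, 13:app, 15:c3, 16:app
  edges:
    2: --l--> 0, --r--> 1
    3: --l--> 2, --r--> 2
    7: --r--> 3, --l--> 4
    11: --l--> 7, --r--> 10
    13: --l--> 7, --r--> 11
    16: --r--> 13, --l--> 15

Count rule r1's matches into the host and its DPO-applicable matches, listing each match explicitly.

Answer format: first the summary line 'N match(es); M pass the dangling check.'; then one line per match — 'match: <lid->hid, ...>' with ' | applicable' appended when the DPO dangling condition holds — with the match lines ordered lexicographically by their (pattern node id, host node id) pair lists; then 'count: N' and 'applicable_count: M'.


2 match(es); 0 pass the dangling check.
match: 0->11, 1->7, 2->4, 3->3, 4->10
match: 0->13, 1->7, 2->4, 3->3, 4->11
count: 2
applicable_count: 0


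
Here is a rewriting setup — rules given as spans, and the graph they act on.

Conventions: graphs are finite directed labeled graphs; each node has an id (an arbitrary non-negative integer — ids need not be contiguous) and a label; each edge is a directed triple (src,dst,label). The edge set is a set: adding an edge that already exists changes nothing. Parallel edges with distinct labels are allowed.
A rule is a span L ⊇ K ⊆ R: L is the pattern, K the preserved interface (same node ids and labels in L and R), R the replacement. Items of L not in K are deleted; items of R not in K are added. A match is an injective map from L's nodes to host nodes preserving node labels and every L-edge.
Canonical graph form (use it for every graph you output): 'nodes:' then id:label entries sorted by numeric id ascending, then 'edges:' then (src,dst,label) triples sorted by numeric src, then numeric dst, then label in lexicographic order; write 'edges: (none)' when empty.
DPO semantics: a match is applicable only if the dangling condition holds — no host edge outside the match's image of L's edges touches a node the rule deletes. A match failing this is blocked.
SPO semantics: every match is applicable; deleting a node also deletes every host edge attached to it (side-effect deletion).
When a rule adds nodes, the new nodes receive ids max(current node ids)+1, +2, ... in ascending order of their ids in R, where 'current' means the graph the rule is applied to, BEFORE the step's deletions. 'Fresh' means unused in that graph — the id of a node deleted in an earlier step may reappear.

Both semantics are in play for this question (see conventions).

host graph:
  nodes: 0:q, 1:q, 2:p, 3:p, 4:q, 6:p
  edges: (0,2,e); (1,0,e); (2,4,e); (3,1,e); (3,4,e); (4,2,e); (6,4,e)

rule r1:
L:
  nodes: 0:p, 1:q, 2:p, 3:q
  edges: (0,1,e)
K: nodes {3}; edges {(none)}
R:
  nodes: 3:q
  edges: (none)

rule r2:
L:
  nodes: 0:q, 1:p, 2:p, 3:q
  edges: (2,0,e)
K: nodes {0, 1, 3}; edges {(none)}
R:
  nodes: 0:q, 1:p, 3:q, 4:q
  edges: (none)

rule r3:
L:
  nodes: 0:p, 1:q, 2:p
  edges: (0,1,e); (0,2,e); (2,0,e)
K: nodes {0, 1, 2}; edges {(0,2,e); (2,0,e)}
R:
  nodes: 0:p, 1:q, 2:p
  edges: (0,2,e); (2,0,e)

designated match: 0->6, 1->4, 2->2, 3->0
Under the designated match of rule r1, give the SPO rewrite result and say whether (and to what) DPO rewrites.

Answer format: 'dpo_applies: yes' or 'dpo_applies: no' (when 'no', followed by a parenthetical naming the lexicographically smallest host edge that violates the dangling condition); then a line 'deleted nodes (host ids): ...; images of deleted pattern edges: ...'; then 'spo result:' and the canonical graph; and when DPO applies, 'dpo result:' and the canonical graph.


dpo_applies: no
(the rule deletes node 2, which keeps host edge (0,2,e) outside the match image — the dangling condition fails, DPO blocks; SPO proceeds and side-deletes such edges)
deleted nodes (host ids): 2, 4, 6; images of deleted pattern edges: (6,4,e)
spo result:
nodes: 0:q, 1:q, 3:p
edges: (1,0,e); (3,1,e)


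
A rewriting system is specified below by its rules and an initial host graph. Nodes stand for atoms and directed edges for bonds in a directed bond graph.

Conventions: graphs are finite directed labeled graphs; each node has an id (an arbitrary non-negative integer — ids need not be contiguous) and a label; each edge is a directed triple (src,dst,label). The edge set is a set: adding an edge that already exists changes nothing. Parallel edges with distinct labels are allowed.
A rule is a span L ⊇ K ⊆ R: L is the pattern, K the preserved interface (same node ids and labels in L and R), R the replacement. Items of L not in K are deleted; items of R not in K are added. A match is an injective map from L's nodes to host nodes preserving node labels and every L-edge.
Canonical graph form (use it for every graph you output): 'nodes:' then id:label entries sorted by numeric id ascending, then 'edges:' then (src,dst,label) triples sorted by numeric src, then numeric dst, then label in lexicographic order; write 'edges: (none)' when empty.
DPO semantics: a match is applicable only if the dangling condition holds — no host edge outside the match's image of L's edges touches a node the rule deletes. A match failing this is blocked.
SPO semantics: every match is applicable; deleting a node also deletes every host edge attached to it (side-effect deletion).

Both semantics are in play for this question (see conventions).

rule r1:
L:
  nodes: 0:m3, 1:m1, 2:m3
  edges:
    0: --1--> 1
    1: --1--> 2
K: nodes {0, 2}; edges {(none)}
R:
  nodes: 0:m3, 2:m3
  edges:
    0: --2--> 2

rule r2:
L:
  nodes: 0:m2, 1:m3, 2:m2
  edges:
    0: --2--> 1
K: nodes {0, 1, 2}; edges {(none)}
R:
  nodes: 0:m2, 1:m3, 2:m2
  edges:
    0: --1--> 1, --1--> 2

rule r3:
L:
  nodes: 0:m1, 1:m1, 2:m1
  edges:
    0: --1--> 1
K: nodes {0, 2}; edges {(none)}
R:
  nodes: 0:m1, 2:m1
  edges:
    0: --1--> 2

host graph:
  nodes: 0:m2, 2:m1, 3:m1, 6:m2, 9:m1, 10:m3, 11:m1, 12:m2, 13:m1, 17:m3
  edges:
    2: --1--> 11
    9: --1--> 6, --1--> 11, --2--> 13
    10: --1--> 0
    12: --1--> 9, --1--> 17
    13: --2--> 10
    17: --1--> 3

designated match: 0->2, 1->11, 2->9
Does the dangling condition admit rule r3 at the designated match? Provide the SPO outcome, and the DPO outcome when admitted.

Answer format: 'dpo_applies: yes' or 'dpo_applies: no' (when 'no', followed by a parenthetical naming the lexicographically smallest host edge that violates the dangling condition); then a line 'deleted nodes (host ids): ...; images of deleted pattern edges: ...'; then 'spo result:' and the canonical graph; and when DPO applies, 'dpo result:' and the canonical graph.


dpo_applies: no
(the rule deletes node 11, which keeps host edge (9,11,1) outside the match image — the dangling condition fails, DPO blocks; SPO proceeds and side-deletes such edges)
deleted nodes (host ids): 11; images of deleted pattern edges: (2,11,1)
spo result:
nodes: 0:m2, 2:m1, 3:m1, 6:m2, 9:m1, 10:m3, 12:m2, 13:m1, 17:m3
edges: (2,9,1); (9,6,1); (9,13,2); (10,0,1); (12,9,1); (12,17,1); (13,10,2); (17,3,1)


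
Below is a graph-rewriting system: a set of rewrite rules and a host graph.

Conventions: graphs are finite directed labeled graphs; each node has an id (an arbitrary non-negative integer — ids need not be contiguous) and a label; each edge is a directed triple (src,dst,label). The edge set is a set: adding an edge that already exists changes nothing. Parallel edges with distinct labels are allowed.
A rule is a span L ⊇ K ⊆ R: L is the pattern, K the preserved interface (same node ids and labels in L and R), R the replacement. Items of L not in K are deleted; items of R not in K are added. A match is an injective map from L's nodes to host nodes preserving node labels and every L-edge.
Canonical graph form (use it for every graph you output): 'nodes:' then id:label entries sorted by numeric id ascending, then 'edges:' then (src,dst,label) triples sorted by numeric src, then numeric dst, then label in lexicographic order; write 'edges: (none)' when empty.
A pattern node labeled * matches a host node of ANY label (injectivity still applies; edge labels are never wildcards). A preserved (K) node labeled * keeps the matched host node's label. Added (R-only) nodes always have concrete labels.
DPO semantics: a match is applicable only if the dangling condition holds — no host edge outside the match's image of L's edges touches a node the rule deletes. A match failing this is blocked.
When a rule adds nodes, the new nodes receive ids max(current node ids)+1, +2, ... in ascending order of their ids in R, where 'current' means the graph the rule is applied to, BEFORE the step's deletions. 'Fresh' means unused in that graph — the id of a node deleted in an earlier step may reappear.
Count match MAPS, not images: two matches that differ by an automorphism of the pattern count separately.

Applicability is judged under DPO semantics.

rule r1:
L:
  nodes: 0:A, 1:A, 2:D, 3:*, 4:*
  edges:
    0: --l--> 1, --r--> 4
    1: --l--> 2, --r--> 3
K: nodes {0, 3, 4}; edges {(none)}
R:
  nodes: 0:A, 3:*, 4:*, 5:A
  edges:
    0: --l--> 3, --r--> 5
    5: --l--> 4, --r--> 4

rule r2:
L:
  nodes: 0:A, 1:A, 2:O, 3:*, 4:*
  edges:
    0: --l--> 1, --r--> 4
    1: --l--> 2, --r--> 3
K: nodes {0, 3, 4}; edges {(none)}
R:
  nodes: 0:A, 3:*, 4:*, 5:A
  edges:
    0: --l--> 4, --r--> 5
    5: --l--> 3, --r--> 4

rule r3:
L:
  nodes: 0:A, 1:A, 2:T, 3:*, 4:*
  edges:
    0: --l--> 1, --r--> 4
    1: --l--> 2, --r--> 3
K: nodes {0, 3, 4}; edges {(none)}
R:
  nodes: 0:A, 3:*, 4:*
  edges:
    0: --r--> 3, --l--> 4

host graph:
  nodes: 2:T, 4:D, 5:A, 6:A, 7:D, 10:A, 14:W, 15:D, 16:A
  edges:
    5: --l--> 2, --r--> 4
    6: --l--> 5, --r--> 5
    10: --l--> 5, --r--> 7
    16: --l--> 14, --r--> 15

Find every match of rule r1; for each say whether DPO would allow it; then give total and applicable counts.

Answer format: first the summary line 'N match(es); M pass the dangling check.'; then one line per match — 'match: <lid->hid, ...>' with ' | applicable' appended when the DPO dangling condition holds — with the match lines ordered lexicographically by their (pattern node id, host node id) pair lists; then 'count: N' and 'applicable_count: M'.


0 match(es); 0 pass the dangling check.
count: 0
applicable_count: 0
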